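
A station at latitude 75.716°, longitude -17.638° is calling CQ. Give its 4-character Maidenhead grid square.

IQ15

Add 180° to longitude and 90° to latitude: 162.36, 165.72.
Field: lon ⌊162.36/20⌋ = 8 → I; lat ⌊165.72/10⌋ = 16 → Q.
Square: lon ⌊2.36/2⌋ = 1; lat ⌊5.72/1⌋ = 5.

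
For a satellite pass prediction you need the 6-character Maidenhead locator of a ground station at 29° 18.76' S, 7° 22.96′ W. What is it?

IG60hq

Offset from 180°W / 90°S: lon 172.6173°, lat 60.6873°.
Field: lon ⌊172.6173/20⌋ = 8 → I; lat ⌊60.6873/10⌋ = 6 → G.
Square: lon ⌊12.6173/2⌋ = 6; lat ⌊0.6873/1⌋ = 0.
Subsquare: lon ⌊0.6173/0.0833333⌋ = 7 → h; lat ⌊0.6873/0.0416667⌋ = 16 → q.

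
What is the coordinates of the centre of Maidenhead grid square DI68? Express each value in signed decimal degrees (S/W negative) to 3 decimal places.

-1.500, -107.000

Field D=3, I=8: +3·20° lon, +8·10° lat → SW at lon -120°, lat -10°.
Square 6, 8: +6·2° lon, +8·1° lat → SW at lon -108°, lat -2°.
Cell spans 2° lon × 1° lat. Centre is SW corner plus half of each.
latitude -1.500, longitude -107.000.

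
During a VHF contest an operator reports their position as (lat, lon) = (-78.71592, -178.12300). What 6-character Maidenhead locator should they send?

Add 180° to longitude and 90° to latitude: 1.8770, 11.2841.
Field: lon ⌊1.8770/20⌋ = 0 → A; lat ⌊11.2841/10⌋ = 1 → B.
Square: lon ⌊1.8770/2⌋ = 0; lat ⌊1.2841/1⌋ = 1.
Subsquare: lon ⌊1.8770/0.0833333⌋ = 22 → w; lat ⌊0.2841/0.0416667⌋ = 6 → g.

AB01wg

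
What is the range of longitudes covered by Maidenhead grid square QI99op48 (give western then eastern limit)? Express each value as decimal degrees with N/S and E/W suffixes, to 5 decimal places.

159.20000° E, 159.20833° E

Field Q=16, I=8: +16·20° lon, +8·10° lat → SW at lon 140°, lat -10°.
Square 9, 9: +9·2° lon, +9·1° lat → SW at lon 158°, lat -1°.
Subsquare o=14, p=15: +14·0.0833333° lon, +15·0.0416667° lat → SW at lon 159.167°, lat -0.375°.
Extended square 4, 8: +4·0.00833333° lon, +8·0.00416667° lat → SW at lon 159.2°, lat -0.341667°.
Cell spans 0.00833333° lon × 0.00416667° lat.
west 159.20000° E, east 159.20833° E.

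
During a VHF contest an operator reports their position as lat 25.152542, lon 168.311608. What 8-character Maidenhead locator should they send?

Offset from 180°W / 90°S: lon 348.31161°, lat 115.15254°.
Field: lon ⌊348.31161/20⌋ = 17 → R; lat ⌊115.15254/10⌋ = 11 → L.
Square: lon ⌊8.31161/2⌋ = 4; lat ⌊5.15254/1⌋ = 5.
Subsquare: lon ⌊0.31161/0.0833333⌋ = 3 → d; lat ⌊0.15254/0.0416667⌋ = 3 → d.
Extended square: lon ⌊0.06161/0.00833333⌋ = 7; lat ⌊0.02754/0.00416667⌋ = 6.

RL45dd76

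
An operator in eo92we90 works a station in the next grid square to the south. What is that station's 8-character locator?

EO92wd99

Latitude extended square 0; −1 → -1, wraps to 9, carry into subsquare.
Latitude subsquare e = 4; −1 → 3 = d.
The longitude characters are unchanged.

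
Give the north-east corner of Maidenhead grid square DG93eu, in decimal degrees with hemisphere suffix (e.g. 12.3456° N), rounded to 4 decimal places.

Field D=3, G=6: +3·20° lon, +6·10° lat → SW at lon -120°, lat -30°.
Square 9, 3: +9·2° lon, +3·1° lat → SW at lon -102°, lat -27°.
Subsquare e=4, u=20: +4·0.0833333° lon, +20·0.0416667° lat → SW at lon -101.667°, lat -26.1667°.
Cell spans 0.0833333° lon × 0.0416667° lat. NE corner is SW corner plus one full cell.
latitude 26.1250° S, longitude 101.5833° W.

26.1250° S, 101.5833° W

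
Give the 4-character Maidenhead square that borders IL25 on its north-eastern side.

IL36

Longitude square 2; +1 → 3.
Latitude square 5; +1 → 6.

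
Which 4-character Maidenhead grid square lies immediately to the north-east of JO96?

Longitude square 9; +1 → 10, wraps to 0, carry into field.
Longitude field J = 9; +1 → 10 = K.
Latitude square 6; +1 → 7.

KO07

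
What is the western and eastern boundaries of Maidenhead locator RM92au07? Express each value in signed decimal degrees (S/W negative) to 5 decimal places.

Field R=17, M=12: +17·20° lon, +12·10° lat → SW at lon 160°, lat 30°.
Square 9, 2: +9·2° lon, +2·1° lat → SW at lon 178°, lat 32°.
Subsquare a=0, u=20: +0·0.0833333° lon, +20·0.0416667° lat → SW at lon 178°, lat 32.8333°.
Extended square 0, 7: +0·0.00833333° lon, +7·0.00416667° lat → SW at lon 178°, lat 32.8625°.
Cell spans 0.00833333° lon × 0.00416667° lat.
west 178.00000, east 178.00833.

178.00000, 178.00833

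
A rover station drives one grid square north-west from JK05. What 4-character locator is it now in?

IK96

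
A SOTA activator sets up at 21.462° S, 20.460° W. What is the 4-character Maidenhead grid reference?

Offset from 180°W / 90°S: lon 159.54°, lat 68.54°.
Field: 159.54/20 → 7 → H, 68.54/10 → 6 → G; chars HG.
Square: 19.54/2 → 9, 8.54/1 → 8; chars 98.

HG98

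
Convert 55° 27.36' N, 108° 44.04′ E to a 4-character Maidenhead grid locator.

OO45

Add 180° to longitude and 90° to latitude: 288.73, 145.46.
Field: 288.73/20 → 14 → O, 145.46/10 → 14 → O; chars OO.
Square: 8.73/2 → 4, 5.46/1 → 5; chars 45.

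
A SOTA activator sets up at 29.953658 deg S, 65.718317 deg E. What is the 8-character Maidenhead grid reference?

MG20ub61

Shift to the Maidenhead origin (180°W, 90°S): lon 245.71832, lat 60.04634.
Field: 245.71832/20 → 12 → M, 60.04634/10 → 6 → G; chars MG.
Square: 5.71832/2 → 2, 0.04634/1 → 0; chars 20.
Subsquare: 1.71832/0.0833333 → 20 → u, 0.04634/0.0416667 → 1 → b; chars ub.
Extended square: 0.05165/0.00833333 → 6, 0.00468/0.00416667 → 1; chars 61.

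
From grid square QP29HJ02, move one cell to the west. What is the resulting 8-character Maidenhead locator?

QP29gj92

Longitude extended square 0; −1 → -1, wraps to 9, carry into subsquare.
Longitude subsquare h = 7; −1 → 6 = g.
The latitude characters are unchanged.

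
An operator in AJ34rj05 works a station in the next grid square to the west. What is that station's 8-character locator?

Longitude extended square 0; −1 → -1, wraps to 9, carry into subsquare.
Longitude subsquare r = 17; −1 → 16 = q.
The latitude characters are unchanged.

AJ34qj95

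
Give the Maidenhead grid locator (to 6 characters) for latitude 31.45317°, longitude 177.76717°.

Add 180° to longitude and 90° to latitude: 357.7672, 121.4532.
Field (20°×10°, letters A–R): lon ⌊357.7672/20⌋ = 17 → R; lat ⌊121.4532/10⌋ = 12 → M.
Square (2°×1°, digits 0–9): lon ⌊17.7672/2⌋ = 8; lat ⌊1.4532/1⌋ = 1.
Subsquare (5′×2.5′, letters a–x): lon ⌊1.7672/0.0833333⌋ = 21 → v; lat ⌊0.4532/0.0416667⌋ = 10 → k.

RM81vk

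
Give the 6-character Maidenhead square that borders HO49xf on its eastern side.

Longitude subsquare x = 23; +1 → 24, wraps to 0 = a, carry into square.
Longitude square 4; +1 → 5.
The latitude characters are unchanged.

HO59af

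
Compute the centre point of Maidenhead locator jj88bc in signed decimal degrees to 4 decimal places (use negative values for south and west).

Field J=9, J=9: +9·20° lon, +9·10° lat → SW at lon 0°, lat 0°.
Square 8, 8: +8·2° lon, +8·1° lat → SW at lon 16°, lat 8°.
Subsquare b=1, c=2: +1·0.0833333° lon, +2·0.0416667° lat → SW at lon 16.0833°, lat 8.08333°.
Cell spans 0.0833333° lon × 0.0416667° lat. Centre is SW corner plus half of each.
latitude 8.1042, longitude 16.1250.

8.1042, 16.1250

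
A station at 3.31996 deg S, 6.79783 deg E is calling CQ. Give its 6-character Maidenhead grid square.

Offset from 180°W / 90°S: lon 186.7978°, lat 86.6800°.
Field: 186.7978/20 → 9 → J, 86.6800/10 → 8 → I; chars JI.
Square: 6.7978/2 → 3, 6.6800/1 → 6; chars 36.
Subsquare: 0.7978/0.0833333 → 9 → j, 0.6800/0.0416667 → 16 → q; chars jq.

JI36jq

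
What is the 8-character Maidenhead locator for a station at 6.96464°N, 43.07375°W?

Shift to the Maidenhead origin (180°W, 90°S): lon 136.92625, lat 96.96464.
Field: lon ⌊136.92625/20⌋ = 6 → G; lat ⌊96.96464/10⌋ = 9 → J.
Square: lon ⌊16.92625/2⌋ = 8; lat ⌊6.96464/1⌋ = 6.
Subsquare: lon ⌊0.92625/0.0833333⌋ = 11 → l; lat ⌊0.96464/0.0416667⌋ = 23 → x.
Extended square: lon ⌊0.00958/0.00833333⌋ = 1; lat ⌊0.00631/0.00416667⌋ = 1.

GJ86lx11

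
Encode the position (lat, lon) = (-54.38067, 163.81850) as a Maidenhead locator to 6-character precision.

RD15vo

Offset from 180°W / 90°S: lon 343.8185°, lat 35.6193°.
Field: 343.8185/20 → 17 → R, 35.6193/10 → 3 → D; chars RD.
Square: 3.8185/2 → 1, 5.6193/1 → 5; chars 15.
Subsquare: 1.8185/0.0833333 → 21 → v, 0.6193/0.0416667 → 14 → o; chars vo.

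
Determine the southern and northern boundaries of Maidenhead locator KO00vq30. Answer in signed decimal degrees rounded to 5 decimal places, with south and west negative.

50.66667, 50.67083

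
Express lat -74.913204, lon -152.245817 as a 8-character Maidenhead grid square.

BB35vc00

Add 180° to longitude and 90° to latitude: 27.75418, 15.08680.
Field (20°×10°, letters A–R): lon ⌊27.75418/20⌋ = 1 → B; lat ⌊15.08680/10⌋ = 1 → B.
Square (2°×1°, digits 0–9): lon ⌊7.75418/2⌋ = 3; lat ⌊5.08680/1⌋ = 5.
Subsquare (5′×2.5′, letters a–x): lon ⌊1.75418/0.0833333⌋ = 21 → v; lat ⌊0.08680/0.0416667⌋ = 2 → c.
Extended square (30″×15″, digits 0–9): lon ⌊0.00418/0.00833333⌋ = 0; lat ⌊0.00346/0.00416667⌋ = 0.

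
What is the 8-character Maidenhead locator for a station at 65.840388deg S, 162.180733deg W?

AC84vd88

Add 180° to longitude and 90° to latitude: 17.81927, 24.15961.
Field (20°×10°, letters A–R): lon ⌊17.81927/20⌋ = 0 → A; lat ⌊24.15961/10⌋ = 2 → C.
Square (2°×1°, digits 0–9): lon ⌊17.81927/2⌋ = 8; lat ⌊4.15961/1⌋ = 4.
Subsquare (5′×2.5′, letters a–x): lon ⌊1.81927/0.0833333⌋ = 21 → v; lat ⌊0.15961/0.0416667⌋ = 3 → d.
Extended square (30″×15″, digits 0–9): lon ⌊0.06927/0.00833333⌋ = 8; lat ⌊0.03461/0.00416667⌋ = 8.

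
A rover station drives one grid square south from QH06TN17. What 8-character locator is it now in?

QH06tn16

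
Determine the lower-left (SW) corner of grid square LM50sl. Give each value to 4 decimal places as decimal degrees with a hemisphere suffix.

Field L=11, M=12: +11·20° lon, +12·10° lat → SW at lon 40°, lat 30°.
Square 5, 0: +5·2° lon, +0·1° lat → SW at lon 50°, lat 30°.
Subsquare s=18, l=11: +18·0.0833333° lon, +11·0.0416667° lat → SW at lon 51.5°, lat 30.4583°.
latitude 30.4583° N, longitude 51.5000° E.

30.4583° N, 51.5000° E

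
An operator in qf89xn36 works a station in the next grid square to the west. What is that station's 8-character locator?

QF89xn26

Longitude extended square 3; −1 → 2.
The latitude characters are unchanged.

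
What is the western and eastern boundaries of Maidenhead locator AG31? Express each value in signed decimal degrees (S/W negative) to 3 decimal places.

-174.000, -172.000

Field A=0, G=6: +0·20° lon, +6·10° lat → SW at lon -180°, lat -30°.
Square 3, 1: +3·2° lon, +1·1° lat → SW at lon -174°, lat -29°.
Cell spans 2° lon × 1° lat.
west -174.000, east -172.000.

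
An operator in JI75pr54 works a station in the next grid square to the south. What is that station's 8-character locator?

JI75pr53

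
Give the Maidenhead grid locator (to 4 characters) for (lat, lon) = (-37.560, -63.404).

Add 180° to longitude and 90° to latitude: 116.60, 52.44.
Field: 116.60/20 → 5 → F, 52.44/10 → 5 → F; chars FF.
Square: 16.60/2 → 8, 2.44/1 → 2; chars 82.

FF82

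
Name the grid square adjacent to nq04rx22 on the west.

NQ04rx12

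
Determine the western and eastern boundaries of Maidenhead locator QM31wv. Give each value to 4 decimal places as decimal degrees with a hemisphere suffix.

147.8333° E, 147.9167° E

Field Q=16, M=12: +16·20° lon, +12·10° lat → SW at lon 140°, lat 30°.
Square 3, 1: +3·2° lon, +1·1° lat → SW at lon 146°, lat 31°.
Subsquare w=22, v=21: +22·0.0833333° lon, +21·0.0416667° lat → SW at lon 147.833°, lat 31.875°.
Cell spans 0.0833333° lon × 0.0416667° lat.
west 147.8333° E, east 147.9167° E.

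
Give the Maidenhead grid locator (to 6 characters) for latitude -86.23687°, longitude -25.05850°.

Add 180° to longitude and 90° to latitude: 154.9415, 3.7631.
Field: lon ⌊154.9415/20⌋ = 7 → H; lat ⌊3.7631/10⌋ = 0 → A.
Square: lon ⌊14.9415/2⌋ = 7; lat ⌊3.7631/1⌋ = 3.
Subsquare: lon ⌊0.9415/0.0833333⌋ = 11 → l; lat ⌊0.7631/0.0416667⌋ = 18 → s.

HA73ls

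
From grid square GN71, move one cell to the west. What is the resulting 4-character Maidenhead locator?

GN61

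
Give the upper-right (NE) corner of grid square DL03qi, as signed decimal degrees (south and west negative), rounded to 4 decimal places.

23.3750, -118.5833

Field D=3, L=11: +3·20° lon, +11·10° lat → SW at lon -120°, lat 20°.
Square 0, 3: +0·2° lon, +3·1° lat → SW at lon -120°, lat 23°.
Subsquare q=16, i=8: +16·0.0833333° lon, +8·0.0416667° lat → SW at lon -118.667°, lat 23.3333°.
Cell spans 0.0833333° lon × 0.0416667° lat. NE corner is SW corner plus one full cell.
latitude 23.3750, longitude -118.5833.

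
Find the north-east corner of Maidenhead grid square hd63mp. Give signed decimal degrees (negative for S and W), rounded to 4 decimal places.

-56.3333, -26.9167

Field H=7, D=3: +7·20° lon, +3·10° lat → SW at lon -40°, lat -60°.
Square 6, 3: +6·2° lon, +3·1° lat → SW at lon -28°, lat -57°.
Subsquare m=12, p=15: +12·0.0833333° lon, +15·0.0416667° lat → SW at lon -27°, lat -56.375°.
Cell spans 0.0833333° lon × 0.0416667° lat. NE corner is SW corner plus one full cell.
latitude -56.3333, longitude -26.9167.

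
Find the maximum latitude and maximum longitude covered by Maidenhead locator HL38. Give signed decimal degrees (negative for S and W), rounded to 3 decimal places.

29.000, -32.000

Field H=7, L=11: +7·20° lon, +11·10° lat → SW at lon -40°, lat 20°.
Square 3, 8: +3·2° lon, +8·1° lat → SW at lon -34°, lat 28°.
Cell spans 2° lon × 1° lat. NE corner is SW corner plus one full cell.
latitude 29.000, longitude -32.000.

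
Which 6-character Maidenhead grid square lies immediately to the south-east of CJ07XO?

CJ17an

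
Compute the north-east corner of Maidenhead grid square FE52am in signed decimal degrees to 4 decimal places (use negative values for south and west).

-47.4583, -69.9167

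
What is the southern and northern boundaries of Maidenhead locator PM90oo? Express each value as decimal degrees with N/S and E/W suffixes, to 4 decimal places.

Field P=15, M=12: +15·20° lon, +12·10° lat → SW at lon 120°, lat 30°.
Square 9, 0: +9·2° lon, +0·1° lat → SW at lon 138°, lat 30°.
Subsquare o=14, o=14: +14·0.0833333° lon, +14·0.0416667° lat → SW at lon 139.167°, lat 30.5833°.
Cell spans 0.0833333° lon × 0.0416667° lat.
south 30.5833° N, north 30.6250° N.

30.5833° N, 30.6250° N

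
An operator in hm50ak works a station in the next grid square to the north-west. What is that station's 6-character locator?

Longitude subsquare a = 0; −1 → -1, wraps to 23 = x, carry into square.
Longitude square 5; −1 → 4.
Latitude subsquare k = 10; +1 → 11 = l.

HM40xl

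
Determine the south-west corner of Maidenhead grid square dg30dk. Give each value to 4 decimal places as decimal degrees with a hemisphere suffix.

Field D=3, G=6: +3·20° lon, +6·10° lat → SW at lon -120°, lat -30°.
Square 3, 0: +3·2° lon, +0·1° lat → SW at lon -114°, lat -30°.
Subsquare d=3, k=10: +3·0.0833333° lon, +10·0.0416667° lat → SW at lon -113.75°, lat -29.5833°.
latitude 29.5833° S, longitude 113.7500° W.

29.5833° S, 113.7500° W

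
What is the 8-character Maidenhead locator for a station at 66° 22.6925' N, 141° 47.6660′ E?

Offset from 180°W / 90°S: lon 321.79443°, lat 156.37821°.
Field: lon ⌊321.79443/20⌋ = 16 → Q; lat ⌊156.37821/10⌋ = 15 → P.
Square: lon ⌊1.79443/2⌋ = 0; lat ⌊6.37821/1⌋ = 6.
Subsquare: lon ⌊1.79443/0.0833333⌋ = 21 → v; lat ⌊0.37821/0.0416667⌋ = 9 → j.
Extended square: lon ⌊0.04443/0.00833333⌋ = 5; lat ⌊0.00321/0.00416667⌋ = 0.

QP06vj50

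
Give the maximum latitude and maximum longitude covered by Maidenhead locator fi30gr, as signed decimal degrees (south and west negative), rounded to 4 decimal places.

Field F=5, I=8: +5·20° lon, +8·10° lat → SW at lon -80°, lat -10°.
Square 3, 0: +3·2° lon, +0·1° lat → SW at lon -74°, lat -10°.
Subsquare g=6, r=17: +6·0.0833333° lon, +17·0.0416667° lat → SW at lon -73.5°, lat -9.29167°.
Cell spans 0.0833333° lon × 0.0416667° lat. NE corner is SW corner plus one full cell.
latitude -9.2500, longitude -73.4167.

-9.2500, -73.4167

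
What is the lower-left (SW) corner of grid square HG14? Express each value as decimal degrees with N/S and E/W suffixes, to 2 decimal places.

26.00° S, 38.00° W

Field H=7, G=6: +7·20° lon, +6·10° lat → SW at lon -40°, lat -30°.
Square 1, 4: +1·2° lon, +4·1° lat → SW at lon -38°, lat -26°.
latitude 26.00° S, longitude 38.00° W.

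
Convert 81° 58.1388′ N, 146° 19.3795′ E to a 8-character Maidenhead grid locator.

Add 180° to longitude and 90° to latitude: 326.32299, 171.96898.
Field: lon ⌊326.32299/20⌋ = 16 → Q; lat ⌊171.96898/10⌋ = 17 → R.
Square: lon ⌊6.32299/2⌋ = 3; lat ⌊1.96898/1⌋ = 1.
Subsquare: lon ⌊0.32299/0.0833333⌋ = 3 → d; lat ⌊0.96898/0.0416667⌋ = 23 → x.
Extended square: lon ⌊0.07299/0.00833333⌋ = 8; lat ⌊0.01065/0.00416667⌋ = 2.

QR31dx82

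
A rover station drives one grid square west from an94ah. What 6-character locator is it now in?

Longitude subsquare a = 0; −1 → -1, wraps to 23 = x, carry into square.
Longitude square 9; −1 → 8.
The latitude characters are unchanged.

AN84xh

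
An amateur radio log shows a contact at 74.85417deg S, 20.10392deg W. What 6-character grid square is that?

HB95wd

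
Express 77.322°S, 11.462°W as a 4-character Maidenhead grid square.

IB42

Shift to the Maidenhead origin (180°W, 90°S): lon 168.54, lat 12.68.
Field (20°×10°, letters A–R): 168.54/20 → 8 → I, 12.68/10 → 1 → B; chars IB.
Square (2°×1°, digits 0–9): 8.54/2 → 4, 2.68/1 → 2; chars 42.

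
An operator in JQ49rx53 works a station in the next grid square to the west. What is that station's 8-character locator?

JQ49rx43

Longitude extended square 5; −1 → 4.
The latitude characters are unchanged.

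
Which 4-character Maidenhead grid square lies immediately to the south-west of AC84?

Longitude square 8; −1 → 7.
Latitude square 4; −1 → 3.

AC73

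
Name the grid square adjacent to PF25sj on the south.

Latitude subsquare j = 9; −1 → 8 = i.
The longitude characters are unchanged.

PF25si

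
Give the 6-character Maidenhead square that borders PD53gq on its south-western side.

PD53fp

Longitude subsquare g = 6; −1 → 5 = f.
Latitude subsquare q = 16; −1 → 15 = p.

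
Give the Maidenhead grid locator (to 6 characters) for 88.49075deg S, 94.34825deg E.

Add 180° to longitude and 90° to latitude: 274.3483, 1.5092.
Field (20°×10°, letters A–R): 274.3483/20 → 13 → N, 1.5092/10 → 0 → A; chars NA.
Square (2°×1°, digits 0–9): 14.3483/2 → 7, 1.5092/1 → 1; chars 71.
Subsquare (5′×2.5′, letters a–x): 0.3483/0.0833333 → 4 → e, 0.5092/0.0416667 → 12 → m; chars em.

NA71em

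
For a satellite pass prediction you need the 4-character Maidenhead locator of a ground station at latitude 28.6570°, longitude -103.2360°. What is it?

DL88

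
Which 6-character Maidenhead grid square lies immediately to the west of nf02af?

Longitude subsquare a = 0; −1 → -1, wraps to 23 = x, carry into square.
Longitude square 0; −1 → -1, wraps to 9, carry into field.
Longitude field N = 13; −1 → 12 = M.
The latitude characters are unchanged.

MF92xf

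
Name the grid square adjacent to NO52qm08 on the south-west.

NO52pm97

Longitude extended square 0; −1 → -1, wraps to 9, carry into subsquare.
Longitude subsquare q = 16; −1 → 15 = p.
Latitude extended square 8; −1 → 7.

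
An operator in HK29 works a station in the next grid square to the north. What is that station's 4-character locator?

Latitude square 9; +1 → 10, wraps to 0, carry into field.
Latitude field K = 10; +1 → 11 = L.
The longitude characters are unchanged.

HL20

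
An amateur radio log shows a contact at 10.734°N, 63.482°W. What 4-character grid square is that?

Offset from 180°W / 90°S: lon 116.52°, lat 100.73°.
Field: lon ⌊116.52/20⌋ = 5 → F; lat ⌊100.73/10⌋ = 10 → K.
Square: lon ⌊16.52/2⌋ = 8; lat ⌊0.73/1⌋ = 0.

FK80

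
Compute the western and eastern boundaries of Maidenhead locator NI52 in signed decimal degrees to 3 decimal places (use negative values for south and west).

Field N=13, I=8: +13·20° lon, +8·10° lat → SW at lon 80°, lat -10°.
Square 5, 2: +5·2° lon, +2·1° lat → SW at lon 90°, lat -8°.
Cell spans 2° lon × 1° lat.
west 90.000, east 92.000.

90.000, 92.000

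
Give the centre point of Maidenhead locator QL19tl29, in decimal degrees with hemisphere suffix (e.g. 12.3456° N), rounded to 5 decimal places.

Field Q=16, L=11: +16·20° lon, +11·10° lat → SW at lon 140°, lat 20°.
Square 1, 9: +1·2° lon, +9·1° lat → SW at lon 142°, lat 29°.
Subsquare t=19, l=11: +19·0.0833333° lon, +11·0.0416667° lat → SW at lon 143.583°, lat 29.4583°.
Extended square 2, 9: +2·0.00833333° lon, +9·0.00416667° lat → SW at lon 143.6°, lat 29.4958°.
Cell spans 0.00833333° lon × 0.00416667° lat. Centre is SW corner plus half of each.
latitude 29.49792° N, longitude 143.60417° E.

29.49792° N, 143.60417° E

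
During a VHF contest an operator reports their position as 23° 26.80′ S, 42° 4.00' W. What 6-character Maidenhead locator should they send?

Shift to the Maidenhead origin (180°W, 90°S): lon 137.9333, lat 66.5533.
Field (20°×10°, letters A–R): lon ⌊137.9333/20⌋ = 6 → G; lat ⌊66.5533/10⌋ = 6 → G.
Square (2°×1°, digits 0–9): lon ⌊17.9333/2⌋ = 8; lat ⌊6.5533/1⌋ = 6.
Subsquare (5′×2.5′, letters a–x): lon ⌊1.9333/0.0833333⌋ = 23 → x; lat ⌊0.5533/0.0416667⌋ = 13 → n.

GG86xn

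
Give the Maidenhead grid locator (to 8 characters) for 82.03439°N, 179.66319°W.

Shift to the Maidenhead origin (180°W, 90°S): lon 0.33681, lat 172.03439.
Field: lon ⌊0.33681/20⌋ = 0 → A; lat ⌊172.03439/10⌋ = 17 → R.
Square: lon ⌊0.33681/2⌋ = 0; lat ⌊2.03439/1⌋ = 2.
Subsquare: lon ⌊0.33681/0.0833333⌋ = 4 → e; lat ⌊0.03439/0.0416667⌋ = 0 → a.
Extended square: lon ⌊0.00348/0.00833333⌋ = 0; lat ⌊0.03439/0.00416667⌋ = 8.

AR02ea08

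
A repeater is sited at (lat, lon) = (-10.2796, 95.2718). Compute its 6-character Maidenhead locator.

NH79pr

Shift to the Maidenhead origin (180°W, 90°S): lon 275.2718, lat 79.7204.
Field: lon ⌊275.2718/20⌋ = 13 → N; lat ⌊79.7204/10⌋ = 7 → H.
Square: lon ⌊15.2718/2⌋ = 7; lat ⌊9.7204/1⌋ = 9.
Subsquare: lon ⌊1.2718/0.0833333⌋ = 15 → p; lat ⌊0.7204/0.0416667⌋ = 17 → r.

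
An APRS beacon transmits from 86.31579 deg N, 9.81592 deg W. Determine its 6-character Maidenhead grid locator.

Shift to the Maidenhead origin (180°W, 90°S): lon 170.1841, lat 176.3158.
Field: lon ⌊170.1841/20⌋ = 8 → I; lat ⌊176.3158/10⌋ = 17 → R.
Square: lon ⌊10.1841/2⌋ = 5; lat ⌊6.3158/1⌋ = 6.
Subsquare: lon ⌊0.1841/0.0833333⌋ = 2 → c; lat ⌊0.3158/0.0416667⌋ = 7 → h.

IR56ch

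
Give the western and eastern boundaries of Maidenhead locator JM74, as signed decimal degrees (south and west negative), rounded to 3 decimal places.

14.000, 16.000

Field J=9, M=12: +9·20° lon, +12·10° lat → SW at lon 0°, lat 30°.
Square 7, 4: +7·2° lon, +4·1° lat → SW at lon 14°, lat 34°.
Cell spans 2° lon × 1° lat.
west 14.000, east 16.000.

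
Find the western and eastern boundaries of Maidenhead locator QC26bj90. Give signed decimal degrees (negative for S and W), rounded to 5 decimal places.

144.15833, 144.16667

Field Q=16, C=2: +16·20° lon, +2·10° lat → SW at lon 140°, lat -70°.
Square 2, 6: +2·2° lon, +6·1° lat → SW at lon 144°, lat -64°.
Subsquare b=1, j=9: +1·0.0833333° lon, +9·0.0416667° lat → SW at lon 144.083°, lat -63.625°.
Extended square 9, 0: +9·0.00833333° lon, +0·0.00416667° lat → SW at lon 144.158°, lat -63.625°.
Cell spans 0.00833333° lon × 0.00416667° lat.
west 144.15833, east 144.16667.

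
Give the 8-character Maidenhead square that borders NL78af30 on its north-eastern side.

NL78af41

Longitude extended square 3; +1 → 4.
Latitude extended square 0; +1 → 1.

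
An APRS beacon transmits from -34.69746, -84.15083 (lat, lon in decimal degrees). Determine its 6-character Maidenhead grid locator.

EF75wh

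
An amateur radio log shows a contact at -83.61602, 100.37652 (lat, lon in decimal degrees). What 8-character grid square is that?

OA06ej52

Shift to the Maidenhead origin (180°W, 90°S): lon 280.37652, lat 6.38398.
Field: lon ⌊280.37652/20⌋ = 14 → O; lat ⌊6.38398/10⌋ = 0 → A.
Square: lon ⌊0.37652/2⌋ = 0; lat ⌊6.38398/1⌋ = 6.
Subsquare: lon ⌊0.37652/0.0833333⌋ = 4 → e; lat ⌊0.38398/0.0416667⌋ = 9 → j.
Extended square: lon ⌊0.04319/0.00833333⌋ = 5; lat ⌊0.00898/0.00416667⌋ = 2.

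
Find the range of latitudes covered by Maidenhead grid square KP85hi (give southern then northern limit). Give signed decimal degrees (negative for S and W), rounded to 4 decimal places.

65.3333, 65.3750

Field K=10, P=15: +10·20° lon, +15·10° lat → SW at lon 20°, lat 60°.
Square 8, 5: +8·2° lon, +5·1° lat → SW at lon 36°, lat 65°.
Subsquare h=7, i=8: +7·0.0833333° lon, +8·0.0416667° lat → SW at lon 36.5833°, lat 65.3333°.
Cell spans 0.0833333° lon × 0.0416667° lat.
south 65.3333, north 65.3750.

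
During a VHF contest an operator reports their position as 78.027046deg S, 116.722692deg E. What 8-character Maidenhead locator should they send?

Shift to the Maidenhead origin (180°W, 90°S): lon 296.72269, lat 11.97295.
Field (20°×10°, letters A–R): 296.72269/20 → 14 → O, 11.97295/10 → 1 → B; chars OB.
Square (2°×1°, digits 0–9): 16.72269/2 → 8, 1.97295/1 → 1; chars 81.
Subsquare (5′×2.5′, letters a–x): 0.72269/0.0833333 → 8 → i, 0.97295/0.0416667 → 23 → x; chars ix.
Extended square (30″×15″, digits 0–9): 0.05603/0.00833333 → 6, 0.01462/0.00416667 → 3; chars 63.

OB81ix63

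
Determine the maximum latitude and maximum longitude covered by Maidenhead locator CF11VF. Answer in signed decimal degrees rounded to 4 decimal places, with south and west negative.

Field C=2, F=5: +2·20° lon, +5·10° lat → SW at lon -140°, lat -40°.
Square 1, 1: +1·2° lon, +1·1° lat → SW at lon -138°, lat -39°.
Subsquare v=21, f=5: +21·0.0833333° lon, +5·0.0416667° lat → SW at lon -136.25°, lat -38.7917°.
Cell spans 0.0833333° lon × 0.0416667° lat. NE corner is SW corner plus one full cell.
latitude -38.7500, longitude -136.1667.

-38.7500, -136.1667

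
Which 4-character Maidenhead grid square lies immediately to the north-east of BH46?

Longitude square 4; +1 → 5.
Latitude square 6; +1 → 7.

BH57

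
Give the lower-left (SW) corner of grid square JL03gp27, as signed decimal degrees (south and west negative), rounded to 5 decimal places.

Field J=9, L=11: +9·20° lon, +11·10° lat → SW at lon 0°, lat 20°.
Square 0, 3: +0·2° lon, +3·1° lat → SW at lon 0°, lat 23°.
Subsquare g=6, p=15: +6·0.0833333° lon, +15·0.0416667° lat → SW at lon 0.5°, lat 23.625°.
Extended square 2, 7: +2·0.00833333° lon, +7·0.00416667° lat → SW at lon 0.516667°, lat 23.6542°.
latitude 23.65417, longitude 0.51667.

23.65417, 0.51667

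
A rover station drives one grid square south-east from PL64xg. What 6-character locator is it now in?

PL74af

Longitude subsquare x = 23; +1 → 24, wraps to 0 = a, carry into square.
Longitude square 6; +1 → 7.
Latitude subsquare g = 6; −1 → 5 = f.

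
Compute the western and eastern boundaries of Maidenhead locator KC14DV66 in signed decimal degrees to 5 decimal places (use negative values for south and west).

Field K=10, C=2: +10·20° lon, +2·10° lat → SW at lon 20°, lat -70°.
Square 1, 4: +1·2° lon, +4·1° lat → SW at lon 22°, lat -66°.
Subsquare d=3, v=21: +3·0.0833333° lon, +21·0.0416667° lat → SW at lon 22.25°, lat -65.125°.
Extended square 6, 6: +6·0.00833333° lon, +6·0.00416667° lat → SW at lon 22.3°, lat -65.1°.
Cell spans 0.00833333° lon × 0.00416667° lat.
west 22.30000, east 22.30833.

22.30000, 22.30833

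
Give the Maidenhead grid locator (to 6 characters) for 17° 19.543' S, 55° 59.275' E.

Offset from 180°W / 90°S: lon 235.9879°, lat 72.6743°.
Field: 235.9879/20 → 11 → L, 72.6743/10 → 7 → H; chars LH.
Square: 15.9879/2 → 7, 2.6743/1 → 2; chars 72.
Subsquare: 1.9879/0.0833333 → 23 → x, 0.6743/0.0416667 → 16 → q; chars xq.

LH72xq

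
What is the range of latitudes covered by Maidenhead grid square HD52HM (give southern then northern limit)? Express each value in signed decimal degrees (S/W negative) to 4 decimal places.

Field H=7, D=3: +7·20° lon, +3·10° lat → SW at lon -40°, lat -60°.
Square 5, 2: +5·2° lon, +2·1° lat → SW at lon -30°, lat -58°.
Subsquare h=7, m=12: +7·0.0833333° lon, +12·0.0416667° lat → SW at lon -29.4167°, lat -57.5°.
Cell spans 0.0833333° lon × 0.0416667° lat.
south -57.5000, north -57.4583.

-57.5000, -57.4583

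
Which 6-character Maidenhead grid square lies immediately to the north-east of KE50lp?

KE50mq

Longitude subsquare l = 11; +1 → 12 = m.
Latitude subsquare p = 15; +1 → 16 = q.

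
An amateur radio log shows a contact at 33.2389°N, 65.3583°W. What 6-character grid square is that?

FM73hf

Add 180° to longitude and 90° to latitude: 114.6417, 123.2389.
Field: 114.6417/20 → 5 → F, 123.2389/10 → 12 → M; chars FM.
Square: 14.6417/2 → 7, 3.2389/1 → 3; chars 73.
Subsquare: 0.6417/0.0833333 → 7 → h, 0.2389/0.0416667 → 5 → f; chars hf.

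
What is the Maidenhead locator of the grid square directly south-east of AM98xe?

Longitude subsquare x = 23; +1 → 24, wraps to 0 = a, carry into square.
Longitude square 9; +1 → 10, wraps to 0, carry into field.
Longitude field A = 0; +1 → 1 = B.
Latitude subsquare e = 4; −1 → 3 = d.

BM08ad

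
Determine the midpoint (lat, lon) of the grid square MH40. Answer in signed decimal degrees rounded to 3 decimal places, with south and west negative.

Field M=12, H=7: +12·20° lon, +7·10° lat → SW at lon 60°, lat -20°.
Square 4, 0: +4·2° lon, +0·1° lat → SW at lon 68°, lat -20°.
Cell spans 2° lon × 1° lat. Centre is SW corner plus half of each.
latitude -19.500, longitude 69.000.

-19.500, 69.000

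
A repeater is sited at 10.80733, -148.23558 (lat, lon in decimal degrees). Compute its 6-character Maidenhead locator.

BK50vt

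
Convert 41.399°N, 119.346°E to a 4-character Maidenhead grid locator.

Shift to the Maidenhead origin (180°W, 90°S): lon 299.35, lat 131.40.
Field: lon ⌊299.35/20⌋ = 14 → O; lat ⌊131.40/10⌋ = 13 → N.
Square: lon ⌊19.35/2⌋ = 9; lat ⌊1.40/1⌋ = 1.

ON91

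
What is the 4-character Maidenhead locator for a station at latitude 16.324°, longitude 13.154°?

Shift to the Maidenhead origin (180°W, 90°S): lon 193.15, lat 106.32.
Field: 193.15/20 → 9 → J, 106.32/10 → 10 → K; chars JK.
Square: 13.15/2 → 6, 6.32/1 → 6; chars 66.

JK66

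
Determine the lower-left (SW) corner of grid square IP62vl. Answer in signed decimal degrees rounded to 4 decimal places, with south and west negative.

Field I=8, P=15: +8·20° lon, +15·10° lat → SW at lon -20°, lat 60°.
Square 6, 2: +6·2° lon, +2·1° lat → SW at lon -8°, lat 62°.
Subsquare v=21, l=11: +21·0.0833333° lon, +11·0.0416667° lat → SW at lon -6.25°, lat 62.4583°.
latitude 62.4583, longitude -6.2500.

62.4583, -6.2500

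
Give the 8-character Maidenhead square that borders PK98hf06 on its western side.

PK98gf96

Longitude extended square 0; −1 → -1, wraps to 9, carry into subsquare.
Longitude subsquare h = 7; −1 → 6 = g.
The latitude characters are unchanged.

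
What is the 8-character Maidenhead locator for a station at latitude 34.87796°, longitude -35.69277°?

Add 180° to longitude and 90° to latitude: 144.30723, 124.87796.
Field: 144.30723/20 → 7 → H, 124.87796/10 → 12 → M; chars HM.
Square: 4.30723/2 → 2, 4.87796/1 → 4; chars 24.
Subsquare: 0.30723/0.0833333 → 3 → d, 0.87796/0.0416667 → 21 → v; chars dv.
Extended square: 0.05723/0.00833333 → 6, 0.00296/0.00416667 → 0; chars 60.

HM24dv60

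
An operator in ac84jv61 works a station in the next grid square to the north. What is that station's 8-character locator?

Latitude extended square 1; +1 → 2.
The longitude characters are unchanged.

AC84jv62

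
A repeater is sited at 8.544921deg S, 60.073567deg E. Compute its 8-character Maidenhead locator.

Add 180° to longitude and 90° to latitude: 240.07357, 81.45508.
Field: lon ⌊240.07357/20⌋ = 12 → M; lat ⌊81.45508/10⌋ = 8 → I.
Square: lon ⌊0.07357/2⌋ = 0; lat ⌊1.45508/1⌋ = 1.
Subsquare: lon ⌊0.07357/0.0833333⌋ = 0 → a; lat ⌊0.45508/0.0416667⌋ = 10 → k.
Extended square: lon ⌊0.07357/0.00833333⌋ = 8; lat ⌊0.03841/0.00416667⌋ = 9.

MI01ak89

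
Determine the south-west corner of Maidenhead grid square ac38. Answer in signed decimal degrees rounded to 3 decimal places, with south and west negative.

-62.000, -174.000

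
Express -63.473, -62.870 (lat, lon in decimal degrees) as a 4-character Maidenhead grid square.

Shift to the Maidenhead origin (180°W, 90°S): lon 117.13, lat 26.53.
Field: lon ⌊117.13/20⌋ = 5 → F; lat ⌊26.53/10⌋ = 2 → C.
Square: lon ⌊17.13/2⌋ = 8; lat ⌊6.53/1⌋ = 6.

FC86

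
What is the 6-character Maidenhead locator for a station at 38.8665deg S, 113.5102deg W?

DF31fd

Add 180° to longitude and 90° to latitude: 66.4898, 51.1335.
Field: lon ⌊66.4898/20⌋ = 3 → D; lat ⌊51.1335/10⌋ = 5 → F.
Square: lon ⌊6.4898/2⌋ = 3; lat ⌊1.1335/1⌋ = 1.
Subsquare: lon ⌊0.4898/0.0833333⌋ = 5 → f; lat ⌊0.1335/0.0416667⌋ = 3 → d.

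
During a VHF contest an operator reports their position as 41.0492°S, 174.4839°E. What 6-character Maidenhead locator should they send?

Offset from 180°W / 90°S: lon 354.4839°, lat 48.9508°.
Field: lon ⌊354.4839/20⌋ = 17 → R; lat ⌊48.9508/10⌋ = 4 → E.
Square: lon ⌊14.4839/2⌋ = 7; lat ⌊8.9508/1⌋ = 8.
Subsquare: lon ⌊0.4839/0.0833333⌋ = 5 → f; lat ⌊0.9508/0.0416667⌋ = 22 → w.

RE78fw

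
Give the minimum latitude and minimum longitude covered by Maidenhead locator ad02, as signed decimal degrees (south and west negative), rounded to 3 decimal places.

-58.000, -180.000

Field A=0, D=3: +0·20° lon, +3·10° lat → SW at lon -180°, lat -60°.
Square 0, 2: +0·2° lon, +2·1° lat → SW at lon -180°, lat -58°.
latitude -58.000, longitude -180.000.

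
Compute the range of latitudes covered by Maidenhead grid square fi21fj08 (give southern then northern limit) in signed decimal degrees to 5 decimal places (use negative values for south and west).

-8.59167, -8.58750

Field F=5, I=8: +5·20° lon, +8·10° lat → SW at lon -80°, lat -10°.
Square 2, 1: +2·2° lon, +1·1° lat → SW at lon -76°, lat -9°.
Subsquare f=5, j=9: +5·0.0833333° lon, +9·0.0416667° lat → SW at lon -75.5833°, lat -8.625°.
Extended square 0, 8: +0·0.00833333° lon, +8·0.00416667° lat → SW at lon -75.5833°, lat -8.59167°.
Cell spans 0.00833333° lon × 0.00416667° lat.
south -8.59167, north -8.58750.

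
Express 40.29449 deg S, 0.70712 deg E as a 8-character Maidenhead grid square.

JE09iq49

Shift to the Maidenhead origin (180°W, 90°S): lon 180.70712, lat 49.70551.
Field: lon ⌊180.70712/20⌋ = 9 → J; lat ⌊49.70551/10⌋ = 4 → E.
Square: lon ⌊0.70712/2⌋ = 0; lat ⌊9.70551/1⌋ = 9.
Subsquare: lon ⌊0.70712/0.0833333⌋ = 8 → i; lat ⌊0.70551/0.0416667⌋ = 16 → q.
Extended square: lon ⌊0.04045/0.00833333⌋ = 4; lat ⌊0.03884/0.00416667⌋ = 9.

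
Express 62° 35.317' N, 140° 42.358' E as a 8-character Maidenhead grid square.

Shift to the Maidenhead origin (180°W, 90°S): lon 320.70597, lat 152.58862.
Field: 320.70597/20 → 16 → Q, 152.58862/10 → 15 → P; chars QP.
Square: 0.70597/2 → 0, 2.58862/1 → 2; chars 02.
Subsquare: 0.70597/0.0833333 → 8 → i, 0.58862/0.0416667 → 14 → o; chars io.
Extended square: 0.03930/0.00833333 → 4, 0.00528/0.00416667 → 1; chars 41.

QP02io41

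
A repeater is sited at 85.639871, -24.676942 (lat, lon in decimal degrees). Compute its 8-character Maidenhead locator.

Offset from 180°W / 90°S: lon 155.32306°, lat 175.63987°.
Field (20°×10°, letters A–R): 155.32306/20 → 7 → H, 175.63987/10 → 17 → R; chars HR.
Square (2°×1°, digits 0–9): 15.32306/2 → 7, 5.63987/1 → 5; chars 75.
Subsquare (5′×2.5′, letters a–x): 1.32306/0.0833333 → 15 → p, 0.63987/0.0416667 → 15 → p; chars pp.
Extended square (30″×15″, digits 0–9): 0.07306/0.00833333 → 8, 0.01487/0.00416667 → 3; chars 83.

HR75pp83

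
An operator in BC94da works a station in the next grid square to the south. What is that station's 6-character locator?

Latitude subsquare a = 0; −1 → -1, wraps to 23 = x, carry into square.
Latitude square 4; −1 → 3.
The longitude characters are unchanged.

BC93dx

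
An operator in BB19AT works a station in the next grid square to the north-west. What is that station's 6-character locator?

BB09xu

Longitude subsquare a = 0; −1 → -1, wraps to 23 = x, carry into square.
Longitude square 1; −1 → 0.
Latitude subsquare t = 19; +1 → 20 = u.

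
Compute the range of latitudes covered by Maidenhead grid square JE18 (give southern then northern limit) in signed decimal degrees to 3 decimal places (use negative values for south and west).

Field J=9, E=4: +9·20° lon, +4·10° lat → SW at lon 0°, lat -50°.
Square 1, 8: +1·2° lon, +8·1° lat → SW at lon 2°, lat -42°.
Cell spans 2° lon × 1° lat.
south -42.000, north -41.000.

-42.000, -41.000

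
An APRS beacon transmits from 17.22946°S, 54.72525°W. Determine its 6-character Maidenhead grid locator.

Offset from 180°W / 90°S: lon 125.2747°, lat 72.7705°.
Field (20°×10°, letters A–R): 125.2747/20 → 6 → G, 72.7705/10 → 7 → H; chars GH.
Square (2°×1°, digits 0–9): 5.2747/2 → 2, 2.7705/1 → 2; chars 22.
Subsquare (5′×2.5′, letters a–x): 1.2747/0.0833333 → 15 → p, 0.7705/0.0416667 → 18 → s; chars ps.

GH22ps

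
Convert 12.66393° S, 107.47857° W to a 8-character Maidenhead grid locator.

Offset from 180°W / 90°S: lon 72.52143°, lat 77.33607°.
Field: lon ⌊72.52143/20⌋ = 3 → D; lat ⌊77.33607/10⌋ = 7 → H.
Square: lon ⌊12.52143/2⌋ = 6; lat ⌊7.33607/1⌋ = 7.
Subsquare: lon ⌊0.52143/0.0833333⌋ = 6 → g; lat ⌊0.33607/0.0416667⌋ = 8 → i.
Extended square: lon ⌊0.02143/0.00833333⌋ = 2; lat ⌊0.00274/0.00416667⌋ = 0.

DH67gi20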